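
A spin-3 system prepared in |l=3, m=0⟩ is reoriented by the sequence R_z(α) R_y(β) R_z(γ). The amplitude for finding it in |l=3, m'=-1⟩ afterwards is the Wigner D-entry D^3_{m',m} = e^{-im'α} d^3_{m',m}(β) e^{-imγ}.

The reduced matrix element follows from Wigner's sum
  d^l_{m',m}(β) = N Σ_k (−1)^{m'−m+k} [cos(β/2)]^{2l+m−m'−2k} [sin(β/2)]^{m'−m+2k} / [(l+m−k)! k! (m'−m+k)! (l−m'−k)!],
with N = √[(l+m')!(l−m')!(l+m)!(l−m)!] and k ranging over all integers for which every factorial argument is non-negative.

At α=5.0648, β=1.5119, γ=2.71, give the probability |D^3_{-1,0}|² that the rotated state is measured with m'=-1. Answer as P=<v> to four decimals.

D^3_{-1,0}(5.0648,1.5119,2.71) = e^{-i·-1·5.0648}·d^3_{-1,0}(1.5119)·e^{-i·0·2.71}. Compute d first:
Half-angle: c=0.727620, s=0.685980. N=√(2·24·6·6)=41.569219
k∈{1,2,3} keeps every argument non-negative
  k=1: (−1)^0·41.5692/(12)·0.7276^5·0.6860^1 = +0.484647
  k=2: (−1)^1·41.5692/(4)·0.7276^3·0.6860^3 = -1.292293
  k=3: (−1)^2·41.5692/(12)·0.7276^1·0.6860^5 = +0.382872
d^3_{-1,0}(1.5119) = +0.484647 -1.292293 +0.382872 = -0.424773
|D^3_{-1,0}|² = |d^3_{-1,0}(β)|² = (-0.424773)² = 0.180433 (the z-rotation phases have unit modulus)

P=0.1804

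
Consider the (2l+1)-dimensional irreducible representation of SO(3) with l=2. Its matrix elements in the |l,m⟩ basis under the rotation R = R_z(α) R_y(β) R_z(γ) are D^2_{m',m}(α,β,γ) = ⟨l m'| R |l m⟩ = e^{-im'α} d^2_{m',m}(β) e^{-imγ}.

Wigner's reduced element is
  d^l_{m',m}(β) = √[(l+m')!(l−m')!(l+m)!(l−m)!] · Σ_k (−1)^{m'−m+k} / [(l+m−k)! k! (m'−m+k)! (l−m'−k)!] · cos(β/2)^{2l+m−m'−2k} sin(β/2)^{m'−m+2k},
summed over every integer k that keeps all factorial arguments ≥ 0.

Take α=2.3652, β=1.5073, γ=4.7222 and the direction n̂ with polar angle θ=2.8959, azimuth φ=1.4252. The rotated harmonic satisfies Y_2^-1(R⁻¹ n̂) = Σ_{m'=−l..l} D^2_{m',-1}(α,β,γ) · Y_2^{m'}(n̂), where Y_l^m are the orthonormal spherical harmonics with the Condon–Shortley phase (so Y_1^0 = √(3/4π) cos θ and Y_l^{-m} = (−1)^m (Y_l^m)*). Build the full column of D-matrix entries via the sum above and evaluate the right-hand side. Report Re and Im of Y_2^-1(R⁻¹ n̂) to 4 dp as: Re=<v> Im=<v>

Re=0.0130 Im=-0.0615

Need the full column D^2_{m',-1} for m'=−2..2 at α=2.3652, β=1.5073, γ=4.7222.
cos(β/2)=0.729196, sin(β/2)=0.684305
d^2_{-2,-1}: single k=1 term ⇒ +0.530655;  D = -0.530450-0.014762i
d^2_{-1,-1}: k∈[0..1] ⇒ +0.282733 -0.746980 = -0.464247;  D = -0.322037-0.334391i
d^2_{0,-1}: k∈[0..1] ⇒ -0.649917 +0.572359 = -0.077558;  D = -0.000761+0.077554i
d^2_{1,-1}: k∈[0..1] ⇒ +0.746980 -0.219280 = +0.527700;  D = -0.373441+0.372840i
d^2_{2,-1}: single k=0 term ⇒ -0.467329;  D = -0.467314+0.003832i
Y_2^{m'}(θ=2.8959,φ=1.4252) and Σ D·Y over m':
  (-0.5304-0.0148i)·(-0.0219-0.0066i)  (-0.3220-0.3344i)·(-0.0264+0.1803i)  (-0.0008+0.0776i)·(+0.5748+0.0000i)  (-0.3734+0.3728i)·(+0.0264+0.1803i)  (-0.4673+0.0038i)·(-0.0219+0.0066i)
Y_2^-1(R⁻¹ n̂) = +0.012989-0.061485i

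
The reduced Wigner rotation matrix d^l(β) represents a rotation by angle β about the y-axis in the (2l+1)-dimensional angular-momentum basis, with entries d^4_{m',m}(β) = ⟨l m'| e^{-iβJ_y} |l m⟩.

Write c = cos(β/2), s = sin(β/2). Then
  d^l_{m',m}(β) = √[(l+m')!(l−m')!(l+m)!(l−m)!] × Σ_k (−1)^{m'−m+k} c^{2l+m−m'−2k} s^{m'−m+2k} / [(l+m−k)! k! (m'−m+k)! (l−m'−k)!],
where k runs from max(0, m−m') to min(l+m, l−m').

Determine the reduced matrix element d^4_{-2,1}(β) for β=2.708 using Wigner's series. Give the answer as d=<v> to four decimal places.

d=0.5917

d^4_{-2,1}(β=2.708) via Wigner's sum:
c=cos(2.708/2)=0.215102, s=sin(2.708/2)=0.976592; N=√[2·720·120·6]=1018.233765
Admissible k: 3..5 (factorial args all ≥0)
  k=3: (−1)^0·1018.2338/(72)·0.2151^5·0.9766^3 = +0.006066
  k=4: (−1)^1·1018.2338/(48)·0.2151^3·0.9766^5 = -0.187545
  k=5: (−1)^2·1018.2338/(240)·0.2151^1·0.9766^7 = +0.773164
d^4_{-2,1}(2.708) = +0.006066 -0.187545 +0.773164 = +0.591685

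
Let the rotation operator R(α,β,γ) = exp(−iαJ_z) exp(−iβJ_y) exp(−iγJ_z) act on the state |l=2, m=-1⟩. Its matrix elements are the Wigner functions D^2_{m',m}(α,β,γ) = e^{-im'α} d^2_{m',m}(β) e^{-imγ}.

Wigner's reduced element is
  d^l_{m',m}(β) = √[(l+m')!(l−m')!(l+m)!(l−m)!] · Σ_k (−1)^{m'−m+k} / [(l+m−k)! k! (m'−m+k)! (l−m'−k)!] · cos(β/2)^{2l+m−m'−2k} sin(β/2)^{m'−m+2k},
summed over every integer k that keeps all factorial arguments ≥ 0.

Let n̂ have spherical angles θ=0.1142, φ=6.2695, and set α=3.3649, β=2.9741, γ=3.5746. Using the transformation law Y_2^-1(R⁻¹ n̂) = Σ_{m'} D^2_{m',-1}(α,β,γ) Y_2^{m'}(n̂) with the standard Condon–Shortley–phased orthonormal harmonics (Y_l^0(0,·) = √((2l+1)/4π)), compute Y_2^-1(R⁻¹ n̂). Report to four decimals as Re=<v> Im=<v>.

Re=-0.0308 Im=-0.0370

Need the full column D^2_{m',-1} for m'=−2..2 at α=3.3649, β=2.9741, γ=3.5746.
cos(β/2)=0.083648, sin(β/2)=0.996495
d^2_{-2,-1}: single k=1 term ⇒ +0.001166;  D = -0.000744-0.000899i
d^2_{-1,-1}: k∈[0..1] ⇒ +0.000049 -0.020844 = -0.020795;  D = -0.016475-0.012689i
d^2_{0,-1}: k∈[0..1] ⇒ -0.001429 +0.202749 = +0.201321;  D = -0.182740-0.084475i
d^2_{1,-1}: k∈[0..1] ⇒ +0.020844 -0.986055 = -0.965211;  D = -0.944066-0.200924i
d^2_{2,-1}: single k=0 term ⇒ -0.165544;  D = +0.165529-0.002253i
Y_2^{m'}(θ=0.1142,φ=6.2695) and Σ D·Y over m':
  (-0.0007-0.0009i)·(+0.0050+0.0001i)  (-0.0165-0.0127i)·(+0.0875+0.0012i)  (-0.1827-0.0845i)·(+0.6185+0.0000i)  (-0.9441-0.2009i)·(-0.0875+0.0012i)  (+0.1655-0.0023i)·(+0.0050-0.0001i)
Y_2^-1(R⁻¹ n̂) = -0.030823-0.036974i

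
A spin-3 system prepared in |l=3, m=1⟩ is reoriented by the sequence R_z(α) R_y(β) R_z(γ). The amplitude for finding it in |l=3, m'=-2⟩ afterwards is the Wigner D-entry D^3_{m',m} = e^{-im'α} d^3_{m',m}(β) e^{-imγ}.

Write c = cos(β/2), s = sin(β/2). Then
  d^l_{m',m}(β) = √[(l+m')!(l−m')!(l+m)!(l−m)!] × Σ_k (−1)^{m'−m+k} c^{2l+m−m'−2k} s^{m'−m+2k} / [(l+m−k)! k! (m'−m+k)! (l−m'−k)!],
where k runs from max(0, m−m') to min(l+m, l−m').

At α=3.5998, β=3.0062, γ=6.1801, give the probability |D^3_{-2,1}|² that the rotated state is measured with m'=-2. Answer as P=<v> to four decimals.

P=0.0439

D^3_{-2,1}(3.5998,3.0062,6.1801) = e^{-i·-2·3.5998}·d^3_{-2,1}(3.0062)·e^{-i·1·6.1801}. Compute d first:
With c≡cos(β/2)=0.067645 and s≡sin(β/2)=0.997709, N=[1·120·24·2]^{1/2}=75.894664
k: max(0,(1)−(-2))=3 … min(3+(1),3−(-2))=4
  k=3: (−1)^0·75.8947/(12)·0.0676^3·0.9977^3 = +0.001944
  k=4: (−1)^1·75.8947/(24)·0.0676^1·0.9977^5 = -0.211472
d^3_{-2,1}(3.0062) = +0.001944 -0.211472 = -0.209528
|D^3_{-2,1}|² = |d^3_{-2,1}(β)|² = (-0.209528)² = 0.043902 (the z-rotation phases have unit modulus)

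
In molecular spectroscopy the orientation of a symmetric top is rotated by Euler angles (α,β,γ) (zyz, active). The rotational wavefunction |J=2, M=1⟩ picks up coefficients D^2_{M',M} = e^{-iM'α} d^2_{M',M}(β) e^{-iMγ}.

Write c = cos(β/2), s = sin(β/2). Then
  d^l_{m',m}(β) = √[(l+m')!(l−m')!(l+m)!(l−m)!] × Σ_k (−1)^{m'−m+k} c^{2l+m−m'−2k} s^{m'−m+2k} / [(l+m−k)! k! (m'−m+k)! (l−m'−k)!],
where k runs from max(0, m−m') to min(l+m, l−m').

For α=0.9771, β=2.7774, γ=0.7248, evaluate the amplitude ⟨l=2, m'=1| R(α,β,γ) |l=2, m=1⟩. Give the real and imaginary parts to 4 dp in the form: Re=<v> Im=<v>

Re=0.0123 Im=0.0933

First d^2_{1,1}(β=2.7774), then the phase factors e^{-i(1)α} and e^{-i(1)γ}:
Half-angle: c=0.181092, s=0.983466. N=√(6·1·6·1)=6.000000
The bounds max(0,m−m')=0 and min(l+m,l−m')=1 give 2 terms
  k=0: (−1)^0·6.0000/(6)·0.1811^4·0.9835^0 = +0.001075
  k=1: (−1)^1·6.0000/(2)·0.1811^2·0.9835^2 = -0.095156
d^2_{1,1}(2.7774) = +0.001075 -0.095156 = -0.094081
D = (+0.559429-0.828879i)·(-0.094081)·(+0.748632-0.662986i) = +0.012299+0.093273i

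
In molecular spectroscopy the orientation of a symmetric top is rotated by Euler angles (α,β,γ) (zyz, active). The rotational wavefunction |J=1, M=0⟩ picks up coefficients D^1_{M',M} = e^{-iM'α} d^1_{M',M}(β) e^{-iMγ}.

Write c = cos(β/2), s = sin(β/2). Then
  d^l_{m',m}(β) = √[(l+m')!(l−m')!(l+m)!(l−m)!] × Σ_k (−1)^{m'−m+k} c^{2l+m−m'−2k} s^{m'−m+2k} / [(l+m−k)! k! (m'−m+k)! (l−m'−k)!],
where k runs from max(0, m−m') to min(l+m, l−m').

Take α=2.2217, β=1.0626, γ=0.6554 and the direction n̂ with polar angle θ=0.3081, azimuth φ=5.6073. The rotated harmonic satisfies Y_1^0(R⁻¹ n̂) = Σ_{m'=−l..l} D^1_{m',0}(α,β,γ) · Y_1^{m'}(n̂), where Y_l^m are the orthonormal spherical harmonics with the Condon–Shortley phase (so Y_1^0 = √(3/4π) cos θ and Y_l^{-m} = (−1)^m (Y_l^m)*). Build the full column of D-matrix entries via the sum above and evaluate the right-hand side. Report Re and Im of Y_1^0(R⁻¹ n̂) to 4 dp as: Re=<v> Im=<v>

Need the full column D^1_{m',0} for m'=−1..1 at α=2.2217, β=1.0626, γ=0.6554.
cos(β/2)=0.862149, sin(β/2)=0.506655
d^1_{-1,0}: single k=1 term ⇒ +0.617745;  D = -0.374295+0.491439i
d^1_{0,0}: k∈[0..1] ⇒ +0.743301 -0.256699 = +0.486602;  D = +0.486602+0.000000i
d^1_{1,0}: single k=0 term ⇒ -0.617745;  D = +0.374295+0.491439i
Y_1^{m'}(θ=0.3081,φ=5.6073) and Σ D·Y over m':
  (-0.3743+0.4914i)·(+0.0817+0.0655i)  (+0.4866+0.0000i)·(+0.4656+0.0000i)  (+0.3743+0.4914i)·(-0.0817+0.0655i)
Y_1^0(R⁻¹ n̂) = +0.100951+0.000000i

Re=0.1010 Im=0.0000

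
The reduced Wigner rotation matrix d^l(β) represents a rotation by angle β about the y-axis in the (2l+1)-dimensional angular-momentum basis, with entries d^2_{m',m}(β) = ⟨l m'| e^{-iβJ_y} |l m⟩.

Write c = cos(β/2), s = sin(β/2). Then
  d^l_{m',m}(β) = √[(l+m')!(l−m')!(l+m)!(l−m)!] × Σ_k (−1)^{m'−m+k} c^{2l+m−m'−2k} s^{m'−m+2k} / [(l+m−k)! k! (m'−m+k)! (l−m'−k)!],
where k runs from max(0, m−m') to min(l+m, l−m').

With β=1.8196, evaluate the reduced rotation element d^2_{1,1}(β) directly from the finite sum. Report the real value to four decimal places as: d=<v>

d=-0.5625

d^2_{1,1}(β=1.8196) via Wigner's sum:
With c≡cos(β/2)=0.613904 and s≡sin(β/2)=0.789381, N=[6·1·6·1]^{1/2}=6.000000
k: max(0,(1)−(1))=0 … min(2+(1),2−(1))=1
  k=0: (−1)^0·6.0000/(6)·0.6139^4·0.7894^0 = +0.142037
  k=1: (−1)^1·6.0000/(2)·0.6139^2·0.7894^2 = -0.704523
d^2_{1,1}(1.8196) = +0.142037 -0.704523 = -0.562486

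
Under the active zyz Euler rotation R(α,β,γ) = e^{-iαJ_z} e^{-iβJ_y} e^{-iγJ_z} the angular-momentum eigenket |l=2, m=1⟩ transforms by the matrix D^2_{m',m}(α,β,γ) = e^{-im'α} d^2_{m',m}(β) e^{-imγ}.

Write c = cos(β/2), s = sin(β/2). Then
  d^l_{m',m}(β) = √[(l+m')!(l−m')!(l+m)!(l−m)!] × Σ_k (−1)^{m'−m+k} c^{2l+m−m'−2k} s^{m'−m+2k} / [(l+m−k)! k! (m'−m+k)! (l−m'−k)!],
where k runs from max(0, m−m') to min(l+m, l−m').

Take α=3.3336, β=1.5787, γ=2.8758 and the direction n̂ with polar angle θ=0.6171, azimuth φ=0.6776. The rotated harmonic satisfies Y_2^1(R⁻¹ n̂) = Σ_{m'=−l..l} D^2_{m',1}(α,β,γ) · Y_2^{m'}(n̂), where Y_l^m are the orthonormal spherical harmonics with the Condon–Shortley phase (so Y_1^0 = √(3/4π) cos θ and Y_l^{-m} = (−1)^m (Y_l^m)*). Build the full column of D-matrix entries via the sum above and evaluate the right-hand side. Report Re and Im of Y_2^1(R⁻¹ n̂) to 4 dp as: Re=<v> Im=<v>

Re=0.2851 Im=0.1897

Need the full column D^2_{m',1} for m'=−2..2 at α=3.3336, β=1.5787, γ=2.8758.
cos(β/2)=0.704307, sin(β/2)=0.709896
d^2_{-2,1}: single k=3 term ⇒ +0.503936;  D = -0.401234-0.304898i
d^2_{-1,1}: k∈[2..3] ⇒ +0.749953 -0.253967 = +0.495986;  D = +0.444913+0.219214i
d^2_{0,1}: k∈[1..2] ⇒ +0.607514 -0.617193 = -0.009680;  D = +0.009340+0.002543i
d^2_{1,1}: k∈[0..1] ⇒ +0.246064 -0.749953 = -0.503889;  D = -0.502518-0.037146i
d^2_{2,1}: single k=0 term ⇒ -0.496033;  D = +0.492570-0.058505i
Y_2^{m'}(θ=0.6171,φ=0.6776) and Σ D·Y over m':
  (-0.4012-0.3049i)·(+0.0277-0.1264i)  (+0.4449+0.2192i)·(+0.2841-0.2286i)  (+0.0093+0.0025i)·(+0.3139+0.0000i)  (-0.5025-0.0371i)·(-0.2841-0.2286i)  (+0.4926-0.0585i)·(+0.0277+0.1264i)
Y_2^1(R⁻¹ n̂) = +0.285062+0.189664i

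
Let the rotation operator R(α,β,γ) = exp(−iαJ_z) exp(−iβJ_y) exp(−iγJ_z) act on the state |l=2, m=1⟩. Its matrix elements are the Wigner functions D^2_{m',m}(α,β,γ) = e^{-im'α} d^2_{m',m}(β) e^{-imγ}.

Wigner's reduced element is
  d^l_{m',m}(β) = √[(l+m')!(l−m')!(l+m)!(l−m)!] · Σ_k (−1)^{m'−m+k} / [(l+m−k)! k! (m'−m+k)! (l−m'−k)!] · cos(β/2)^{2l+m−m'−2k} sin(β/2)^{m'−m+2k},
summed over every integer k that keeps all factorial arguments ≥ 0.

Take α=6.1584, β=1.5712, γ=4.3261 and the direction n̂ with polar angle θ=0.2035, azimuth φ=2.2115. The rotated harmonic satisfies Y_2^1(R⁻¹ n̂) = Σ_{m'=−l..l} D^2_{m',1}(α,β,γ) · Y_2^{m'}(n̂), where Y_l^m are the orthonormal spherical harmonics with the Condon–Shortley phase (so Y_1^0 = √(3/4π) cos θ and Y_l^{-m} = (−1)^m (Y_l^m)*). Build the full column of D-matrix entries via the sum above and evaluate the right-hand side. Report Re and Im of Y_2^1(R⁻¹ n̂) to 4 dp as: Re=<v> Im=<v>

Need the full column D^2_{m',1} for m'=−2..2 at α=6.1584, β=1.5712, γ=4.3261.
cos(β/2)=0.706964, sin(β/2)=0.707249
d^2_{-2,1}: single k=3 term ⇒ +0.500202;  D = -0.068174+0.495534i
d^2_{-1,1}: k∈[2..3] ⇒ +0.750000 -0.250202 = +0.499798;  D = -0.129214+0.482806i
d^2_{0,1}: k∈[1..2] ⇒ +0.612125 -0.612620 = -0.000494;  D = +0.000186-0.000458i
d^2_{1,1}: k∈[0..1] ⇒ +0.249798 -0.750000 = -0.500202;  D = +0.244656-0.436286i
d^2_{2,1}: single k=0 term ⇒ -0.499798;  D = +0.296815-0.402118i
Y_2^{m'}(θ=0.2035,φ=2.2115) and Σ D·Y over m':
  (-0.0682+0.4955i)·(-0.0045+0.0151i)  (-0.1292+0.4828i)·(-0.0914-0.1226i)  (+0.0002-0.0005i)·(+0.5921+0.0000i)  (+0.2447-0.4363i)·(+0.0914-0.1226i)  (+0.2968-0.4021i)·(-0.0045-0.0151i)
Y_2^1(R⁻¹ n̂) = +0.025383-0.104370i

Re=0.0254 Im=-0.1044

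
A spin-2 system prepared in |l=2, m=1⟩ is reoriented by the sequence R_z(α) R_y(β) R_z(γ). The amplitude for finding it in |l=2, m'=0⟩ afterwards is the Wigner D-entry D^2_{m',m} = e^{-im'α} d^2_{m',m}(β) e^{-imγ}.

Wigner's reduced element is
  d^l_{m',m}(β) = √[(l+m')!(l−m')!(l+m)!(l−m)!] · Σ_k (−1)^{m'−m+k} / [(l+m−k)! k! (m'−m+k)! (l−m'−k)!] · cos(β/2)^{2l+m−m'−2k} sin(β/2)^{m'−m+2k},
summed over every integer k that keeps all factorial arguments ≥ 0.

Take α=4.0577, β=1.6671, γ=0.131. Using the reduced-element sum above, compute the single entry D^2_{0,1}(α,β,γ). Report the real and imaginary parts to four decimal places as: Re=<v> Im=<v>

Re=-0.1162 Im=0.0153

Split into d^2_{0,1}(β=1.6671) × two z-phases.
Half-angle: c=0.672252, s=0.740323. N=√(2·2·6·1)=4.898979
Admissible k: 1..2 (factorial args all ≥0)
  k=1: (−1)^0·4.8990/(2)·0.6723^3·0.7403^1 = +0.550925
  k=2: (−1)^1·4.8990/(2)·0.6723^1·0.7403^3 = -0.668145
d^2_{0,1}(1.6671) = +0.550925 -0.668145 = -0.117220
Attach z-rotation phases: D = e^{-i(0)(4.0577)}·(-0.117220)·e^{-i(1)(0.131)} = -0.116215+0.015312i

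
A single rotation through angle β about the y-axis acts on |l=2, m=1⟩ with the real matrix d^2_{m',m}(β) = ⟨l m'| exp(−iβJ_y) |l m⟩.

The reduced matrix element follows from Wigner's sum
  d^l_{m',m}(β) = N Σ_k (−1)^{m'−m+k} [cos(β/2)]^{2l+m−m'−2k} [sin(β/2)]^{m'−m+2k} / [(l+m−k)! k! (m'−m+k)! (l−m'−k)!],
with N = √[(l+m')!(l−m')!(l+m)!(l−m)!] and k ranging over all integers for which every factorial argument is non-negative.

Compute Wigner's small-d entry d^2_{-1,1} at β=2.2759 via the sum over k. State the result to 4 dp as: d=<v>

d^2_{-1,1}(β=2.2759) via Wigner's sum:
c=cos(2.2759/2)=0.419456, s=sin(2.2759/2)=0.907776; N=√[1·6·6·1]=6.000000
Admissible k: 2..3 (factorial args all ≥0)
  k=2: (−1)^0·6.0000/(2)·0.4195^2·0.9078^2 = +0.434962
  k=3: (−1)^1·6.0000/(6)·0.4195^0·0.9078^4 = -0.679069
d^2_{-1,1}(2.2759) = +0.434962 -0.679069 = -0.244107

d=-0.2441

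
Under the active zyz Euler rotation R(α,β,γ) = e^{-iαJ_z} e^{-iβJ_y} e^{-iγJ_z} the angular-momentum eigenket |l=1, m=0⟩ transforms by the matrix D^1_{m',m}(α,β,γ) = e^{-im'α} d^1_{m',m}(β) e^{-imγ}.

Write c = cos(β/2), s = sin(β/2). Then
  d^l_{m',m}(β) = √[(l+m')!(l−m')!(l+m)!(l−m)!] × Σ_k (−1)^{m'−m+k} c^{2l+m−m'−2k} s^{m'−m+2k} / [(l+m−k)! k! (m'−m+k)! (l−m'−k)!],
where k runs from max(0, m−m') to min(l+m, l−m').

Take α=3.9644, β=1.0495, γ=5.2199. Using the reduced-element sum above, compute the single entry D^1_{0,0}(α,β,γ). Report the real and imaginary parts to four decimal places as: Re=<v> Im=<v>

Re=0.4980 Im=0.0000

First d^1_{0,0}(β=1.0495), then the phase factors e^{-i(0)α} and e^{-i(0)γ}:
c=cos(1.0495/2)=0.865449, s=sin(1.0495/2)=0.500997; N=√[1·1·1·1]=1.000000
The bounds max(0,m−m')=0 and min(l+m,l−m')=1 give 2 terms
  k=0: (−1)^0·1.0000/(1)·0.8654^2·0.5010^0 = +0.749002
  k=1: (−1)^1·1.0000/(1)·0.8654^0·0.5010^2 = -0.250998
d^1_{0,0}(1.0495) = +0.749002 -0.250998 = +0.498005
Attach z-rotation phases: D = e^{-i(0)(3.9644)}·(+0.498005)·e^{-i(0)(5.2199)} = +0.498005+0.000000i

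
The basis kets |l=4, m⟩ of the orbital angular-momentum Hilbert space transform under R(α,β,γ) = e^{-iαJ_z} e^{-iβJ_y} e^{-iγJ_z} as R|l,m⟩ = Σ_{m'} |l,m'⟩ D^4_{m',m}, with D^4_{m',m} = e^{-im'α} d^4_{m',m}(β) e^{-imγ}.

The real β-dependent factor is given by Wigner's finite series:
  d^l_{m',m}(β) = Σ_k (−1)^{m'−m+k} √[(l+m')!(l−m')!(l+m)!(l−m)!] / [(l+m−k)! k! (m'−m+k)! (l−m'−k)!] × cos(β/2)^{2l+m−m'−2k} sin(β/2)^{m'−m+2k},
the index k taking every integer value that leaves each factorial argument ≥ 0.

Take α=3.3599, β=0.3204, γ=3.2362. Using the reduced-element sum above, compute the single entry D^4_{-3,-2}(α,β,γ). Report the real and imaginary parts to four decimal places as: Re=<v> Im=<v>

D^4_{-3,-2}(3.3599,0.3204,3.2362) = e^{-i·-3·3.3599}·d^4_{-3,-2}(0.3204)·e^{-i·-2·3.2362}. Compute d first:
c=cos(0.3204/2)=0.987195, s=sin(0.3204/2)=0.159516; N=√[1·5040·2·720]=2693.993318
The bounds max(0,m−m')=1 and min(l+m,l−m')=2 give 2 terms
  k=1: (−1)^0·2693.9933/(720)·0.9872^7·0.1595^1 = +0.545367
  k=2: (−1)^1·2693.9933/(240)·0.9872^5·0.1595^3 = -0.042718
d^4_{-3,-2}(0.3204) = +0.545367 -0.042718 = +0.502649
Attach z-rotation phases: D = e^{-i(-3)(3.3599)}·(+0.502649)·e^{-i(-2)(3.2362)} = -0.333949-0.375679i

Re=-0.3339 Im=-0.3757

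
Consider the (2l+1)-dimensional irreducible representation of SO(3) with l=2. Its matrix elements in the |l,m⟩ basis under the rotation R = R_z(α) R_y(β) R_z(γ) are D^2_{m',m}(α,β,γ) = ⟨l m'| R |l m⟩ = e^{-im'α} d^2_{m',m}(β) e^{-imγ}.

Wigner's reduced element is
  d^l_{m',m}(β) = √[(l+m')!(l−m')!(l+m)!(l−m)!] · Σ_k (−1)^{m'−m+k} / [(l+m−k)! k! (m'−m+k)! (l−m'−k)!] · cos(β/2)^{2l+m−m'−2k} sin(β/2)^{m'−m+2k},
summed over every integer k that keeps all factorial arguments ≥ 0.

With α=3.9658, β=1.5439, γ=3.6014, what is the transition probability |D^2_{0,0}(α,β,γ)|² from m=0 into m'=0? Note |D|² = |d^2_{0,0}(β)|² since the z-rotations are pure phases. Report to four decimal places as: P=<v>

First d^2_{0,0}(β=1.5439), then the phase factors e^{-i(0)α} and e^{-i(0)γ}:
With c≡cos(β/2)=0.716552 and s≡sin(β/2)=0.697534, N=[2·2·2·2]^{1/2}=4.000000
k∈{0,1,2} keeps every argument non-negative
  k=0: (−1)^0·4.0000/(4)·0.7166^4·0.6975^0 = +0.263627
  k=1: (−1)^1·4.0000/(1)·0.7166^2·0.6975^2 = -0.999277
  k=2: (−1)^2·4.0000/(4)·0.7166^0·0.6975^4 = +0.236734
d^2_{0,0}(1.5439) = +0.263627 -0.999277 +0.236734 = -0.498915
|D^2_{0,0}|² = |d^2_{0,0}(β)|² = (-0.498915)² = 0.248916 (the z-rotation phases have unit modulus)

P=0.2489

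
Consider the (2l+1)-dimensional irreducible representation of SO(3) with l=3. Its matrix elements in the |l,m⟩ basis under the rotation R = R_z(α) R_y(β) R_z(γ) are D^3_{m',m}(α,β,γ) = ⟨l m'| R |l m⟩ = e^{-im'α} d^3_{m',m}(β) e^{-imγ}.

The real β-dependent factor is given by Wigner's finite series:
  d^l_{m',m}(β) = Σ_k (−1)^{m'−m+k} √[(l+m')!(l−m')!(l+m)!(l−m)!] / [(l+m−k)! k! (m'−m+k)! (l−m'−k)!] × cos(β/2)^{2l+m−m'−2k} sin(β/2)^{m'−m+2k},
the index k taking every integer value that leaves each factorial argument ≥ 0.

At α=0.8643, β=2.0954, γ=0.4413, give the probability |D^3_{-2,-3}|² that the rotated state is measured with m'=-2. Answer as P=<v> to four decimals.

First d^3_{-2,-3}(β=2.0954), then the phase factors e^{-i(-2)α} and e^{-i(-3)γ}:
c=cos(2.0954/2)=0.499565, s=sin(2.0954/2)=0.866277; N=√[1·120·1·720]=293.938769
k: max(0,(-3)−(-2))=0 … min(3+(-3),3−(-2))=0
  k=0: (−1)^1·293.9388/(120)·0.4996^5·0.8663^1 = -0.066022
d^3_{-2,-3}(2.0954) = -0.066022
|D^3_{-2,-3}|² = |d^3_{-2,-3}(β)|² = (-0.066022)² = 0.004359 (the z-rotation phases have unit modulus)

P=0.0044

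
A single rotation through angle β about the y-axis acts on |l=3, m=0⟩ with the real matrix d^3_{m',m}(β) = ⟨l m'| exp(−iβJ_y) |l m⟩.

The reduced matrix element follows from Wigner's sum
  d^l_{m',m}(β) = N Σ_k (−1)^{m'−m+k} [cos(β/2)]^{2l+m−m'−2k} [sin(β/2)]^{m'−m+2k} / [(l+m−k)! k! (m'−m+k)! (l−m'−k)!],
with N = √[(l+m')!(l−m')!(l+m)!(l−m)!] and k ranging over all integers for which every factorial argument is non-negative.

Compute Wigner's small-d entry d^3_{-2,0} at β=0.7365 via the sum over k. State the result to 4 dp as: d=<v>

d^3_{-2,0}(β=0.7365) via Wigner's sum:
With c≡cos(β/2)=0.932959 and s≡sin(β/2)=0.359983, N=[1·120·6·6]^{1/2}=65.726707
Admissible k: 2..3 (factorial args all ≥0)
  k=2: (−1)^0·65.7267/(12)·0.9330^4·0.3600^2 = +0.537743
  k=3: (−1)^1·65.7267/(12)·0.9330^2·0.3600^4 = -0.080060
d^3_{-2,0}(0.7365) = +0.537743 -0.080060 = +0.457684

d=0.4577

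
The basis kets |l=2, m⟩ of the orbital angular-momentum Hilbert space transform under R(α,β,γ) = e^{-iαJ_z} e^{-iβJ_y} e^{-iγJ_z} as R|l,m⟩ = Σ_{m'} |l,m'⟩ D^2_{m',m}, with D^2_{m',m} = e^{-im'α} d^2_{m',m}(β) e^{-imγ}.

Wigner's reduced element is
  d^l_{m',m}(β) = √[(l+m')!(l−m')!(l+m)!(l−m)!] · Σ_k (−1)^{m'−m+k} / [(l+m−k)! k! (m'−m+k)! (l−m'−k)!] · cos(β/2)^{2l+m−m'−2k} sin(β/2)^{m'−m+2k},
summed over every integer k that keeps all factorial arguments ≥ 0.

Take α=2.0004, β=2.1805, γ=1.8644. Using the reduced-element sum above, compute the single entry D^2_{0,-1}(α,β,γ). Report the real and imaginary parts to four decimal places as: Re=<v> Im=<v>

Re=-0.1664 Im=0.5503

D^2_{0,-1}(2.0004,2.1805,1.8644) = e^{-i·0·2.0004}·d^2_{0,-1}(2.1805)·e^{-i·-1·1.8644}. Compute d first:
c=cos(2.1805/2)=0.462264, s=sin(2.1805/2)=0.886743; N=√[2·2·1·6]=4.898979
Admissible k: 0..1 (factorial args all ≥0)
  k=0: (−1)^1·4.8990/(2)·0.4623^3·0.8867^1 = -0.214557
  k=1: (−1)^2·4.8990/(2)·0.4623^1·0.8867^3 = +0.789511
d^2_{0,-1}(2.1805) = -0.214557 +0.789511 = +0.574954
Phases: e^{-i·(0)·2.0004}=+1.000000+0.000000i, e^{-i·(-1)·1.8644}=-0.289404+0.957207i ⇒ D=-0.166394+0.550350i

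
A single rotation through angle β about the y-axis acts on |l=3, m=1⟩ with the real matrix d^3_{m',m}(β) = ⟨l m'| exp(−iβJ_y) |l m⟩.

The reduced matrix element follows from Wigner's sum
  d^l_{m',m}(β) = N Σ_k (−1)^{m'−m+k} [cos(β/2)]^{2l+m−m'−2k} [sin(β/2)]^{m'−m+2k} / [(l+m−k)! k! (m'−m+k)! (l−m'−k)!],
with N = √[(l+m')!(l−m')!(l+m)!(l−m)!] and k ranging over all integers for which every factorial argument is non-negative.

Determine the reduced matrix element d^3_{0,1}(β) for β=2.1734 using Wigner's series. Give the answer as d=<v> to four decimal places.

d=0.2163

d^3_{0,1}(β=2.1734) via Wigner's sum:
c=cos(2.1734/2)=0.465409, s=sin(2.1734/2)=0.885096; N=√[6·6·24·2]=41.569219
The bounds max(0,m−m')=1 and min(l+m,l−m')=3 give 3 terms
  k=1: (−1)^0·41.5692/(12)·0.4654^5·0.8851^1 = +0.066950
  k=2: (−1)^1·41.5692/(4)·0.4654^3·0.8851^3 = -0.726418
  k=3: (−1)^2·41.5692/(12)·0.4654^1·0.8851^5 = +0.875743
d^3_{0,1}(2.1734) = +0.066950 -0.726418 +0.875743 = +0.216276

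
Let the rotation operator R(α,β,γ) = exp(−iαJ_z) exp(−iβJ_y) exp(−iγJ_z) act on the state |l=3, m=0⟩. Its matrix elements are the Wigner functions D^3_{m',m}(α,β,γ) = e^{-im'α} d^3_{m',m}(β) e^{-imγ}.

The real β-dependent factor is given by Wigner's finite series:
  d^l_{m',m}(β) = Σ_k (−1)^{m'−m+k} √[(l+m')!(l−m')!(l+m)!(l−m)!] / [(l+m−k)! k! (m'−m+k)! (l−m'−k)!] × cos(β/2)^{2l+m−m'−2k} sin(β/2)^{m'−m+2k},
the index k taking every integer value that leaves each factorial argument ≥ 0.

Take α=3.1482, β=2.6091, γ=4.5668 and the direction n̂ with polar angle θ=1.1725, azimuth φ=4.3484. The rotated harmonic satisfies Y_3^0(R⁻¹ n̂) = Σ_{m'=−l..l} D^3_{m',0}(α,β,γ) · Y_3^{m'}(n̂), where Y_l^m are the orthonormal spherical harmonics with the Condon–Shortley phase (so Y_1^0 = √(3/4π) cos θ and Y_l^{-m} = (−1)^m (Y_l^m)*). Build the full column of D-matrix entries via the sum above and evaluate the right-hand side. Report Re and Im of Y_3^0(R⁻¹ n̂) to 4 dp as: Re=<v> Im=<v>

Need the full column D^3_{m',0} for m'=−3..3 at α=3.1482, β=2.6091, γ=4.5668.
cos(β/2)=0.263112, sin(β/2)=0.964765
d^3_{-3,0}: single k=3 term ⇒ +0.073148;  D = -0.073133-0.001450i
d^3_{-2,0}: k∈[2..3] ⇒ +0.024432 -0.328495 = -0.304062;  D = -0.304036-0.004018i
d^3_{-1,0}: k∈[1..3] ⇒ +0.004214 -0.169980 +0.761797 = +0.596031;  D = -0.596018-0.003938i
d^3_{0,0}: k∈[0..3] ⇒ +0.000332 -0.040147 +0.539772 -0.806362 = -0.306405;  D = -0.306405+0.000000i
d^3_{1,0}: k∈[0..2] ⇒ -0.004214 +0.169980 -0.761797 = -0.596031;  D = +0.596018-0.003938i
d^3_{2,0}: k∈[0..1] ⇒ +0.024432 -0.328495 = -0.304062;  D = -0.304036+0.004018i
d^3_{3,0}: single k=0 term ⇒ -0.073148;  D = +0.073133-0.001450i
Y_3^{m'}(θ=1.1725,φ=4.3484) and Σ D·Y over m':
  (-0.0731-0.0014i)·(+0.2900-0.1505i)  (-0.3040-0.0040i)·(-0.2514-0.2241i)  (-0.5960-0.0039i)·(+0.0263-0.0690i)  (-0.3064+0.0000i)·(-0.3253+0.0000i)  (+0.5960-0.0039i)·(-0.0263-0.0690i)  (-0.3040+0.0040i)·(-0.2514+0.2241i)  (+0.0731-0.0014i)·(-0.2900-0.1505i)
Y_3^0(R⁻¹ n̂) = +0.176024+0.000000i

Re=0.1760 Im=0.0000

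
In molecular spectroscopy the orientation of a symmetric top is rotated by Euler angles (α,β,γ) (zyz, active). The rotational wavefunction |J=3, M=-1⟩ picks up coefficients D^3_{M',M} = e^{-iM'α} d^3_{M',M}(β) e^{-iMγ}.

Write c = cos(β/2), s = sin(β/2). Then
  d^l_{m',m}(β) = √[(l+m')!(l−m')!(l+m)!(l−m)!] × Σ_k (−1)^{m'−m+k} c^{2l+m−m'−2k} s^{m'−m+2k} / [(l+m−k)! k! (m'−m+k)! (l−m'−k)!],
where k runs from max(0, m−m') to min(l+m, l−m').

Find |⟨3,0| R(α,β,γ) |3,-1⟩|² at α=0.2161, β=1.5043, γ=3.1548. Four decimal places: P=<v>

P=0.1785

First d^3_{0,-1}(β=1.5043), then the phase factors e^{-i(0)α} and e^{-i(-1)γ}:
With c≡cos(β/2)=0.730222 and s≡sin(β/2)=0.683210, N=[6·6·2·24]^{1/2}=41.569219
The bounds max(0,m−m')=0 and min(l+m,l−m')=2 give 3 terms
  k=0: (−1)^1·41.5692/(12)·0.7302^5·0.6832^1 = -0.491381
  k=1: (−1)^2·41.5692/(4)·0.7302^3·0.6832^3 = +1.290444
  k=2: (−1)^3·41.5692/(12)·0.7302^1·0.6832^5 = -0.376545
d^3_{0,-1}(1.5043) = -0.491381 +1.290444 -0.376545 = +0.422518
|D^3_{0,-1}|² = |d^3_{0,-1}(β)|² = (+0.422518)² = 0.178521 (the z-rotation phases have unit modulus)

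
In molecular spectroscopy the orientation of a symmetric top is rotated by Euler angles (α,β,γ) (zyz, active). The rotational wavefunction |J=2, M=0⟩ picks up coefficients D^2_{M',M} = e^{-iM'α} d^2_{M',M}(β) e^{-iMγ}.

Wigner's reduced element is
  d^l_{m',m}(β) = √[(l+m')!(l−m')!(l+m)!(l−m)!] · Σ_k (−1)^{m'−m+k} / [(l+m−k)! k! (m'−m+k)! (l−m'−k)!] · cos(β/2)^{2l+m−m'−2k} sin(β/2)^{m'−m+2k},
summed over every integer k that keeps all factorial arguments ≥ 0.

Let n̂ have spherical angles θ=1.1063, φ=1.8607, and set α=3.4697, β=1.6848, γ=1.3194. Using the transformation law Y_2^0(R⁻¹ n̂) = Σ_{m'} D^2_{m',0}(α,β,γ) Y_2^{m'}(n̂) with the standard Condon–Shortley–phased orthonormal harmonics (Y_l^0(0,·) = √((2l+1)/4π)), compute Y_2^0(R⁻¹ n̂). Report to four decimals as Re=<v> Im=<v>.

Re=-0.3086 Im=0.0000

Need the full column D^2_{m',0} for m'=−2..2 at α=3.4697, β=1.6848, γ=1.3194.
cos(β/2)=0.665674, sin(β/2)=0.746243
d^2_{-2,0}: single k=2 term ⇒ +0.604448;  D = +0.478909+0.368787i
d^2_{-1,0}: k∈[1..2] ⇒ +0.539188 -0.677607 = -0.138419;  D = +0.131035+0.044606i
d^2_{0,0}: k∈[0..2] ⇒ +0.196357 -0.987059 +0.310114 = -0.480589;  D = -0.480589+0.000000i
d^2_{1,0}: k∈[0..1] ⇒ -0.539188 +0.677607 = +0.138419;  D = -0.131035+0.044606i
d^2_{2,0}: single k=0 term ⇒ +0.604448;  D = +0.478909-0.368787i
Y_2^{m'}(θ=1.1063,φ=1.8607) and Σ D·Y over m':
  (+0.4789+0.3688i)·(-0.2583+0.1692i)  (+0.1310+0.0446i)·(-0.0884-0.2965i)  (-0.4806+0.0000i)·(-0.1255+0.0000i)  (-0.1310+0.0446i)·(+0.0884-0.2965i)  (+0.4789-0.3688i)·(-0.2583-0.1692i)
Y_2^0(R⁻¹ n̂) = -0.308574+0.000000i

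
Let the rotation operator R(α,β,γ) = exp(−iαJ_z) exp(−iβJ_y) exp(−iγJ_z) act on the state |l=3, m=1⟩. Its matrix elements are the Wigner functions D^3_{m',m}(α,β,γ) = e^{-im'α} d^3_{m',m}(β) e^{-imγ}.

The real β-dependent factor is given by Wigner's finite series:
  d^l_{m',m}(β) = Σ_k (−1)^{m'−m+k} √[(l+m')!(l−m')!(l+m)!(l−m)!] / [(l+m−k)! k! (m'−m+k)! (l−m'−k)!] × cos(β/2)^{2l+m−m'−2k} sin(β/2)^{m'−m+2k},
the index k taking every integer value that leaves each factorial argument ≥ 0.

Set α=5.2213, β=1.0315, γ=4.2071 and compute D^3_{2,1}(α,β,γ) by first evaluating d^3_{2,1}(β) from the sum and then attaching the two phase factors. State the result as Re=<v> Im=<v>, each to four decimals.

Re=0.1361 Im=0.2419

Split into d^3_{2,1}(β=1.0315) × two z-phases.
With c≡cos(β/2)=0.869923 and s≡sin(β/2)=0.493187, N=[120·1·24·2]^{1/2}=75.894664
k∈{0,1} keeps every argument non-negative
  k=0: (−1)^1·75.8947/(24)·0.8699^5·0.4932^1 = -0.776991
  k=1: (−1)^2·75.8947/(12)·0.8699^3·0.4932^3 = +0.499469
d^3_{2,1}(1.0315) = -0.776991 +0.499469 = -0.277522
D = (-0.525221+0.850966i)·(-0.277522)·(-0.484060+0.875035i) = +0.136093+0.241862i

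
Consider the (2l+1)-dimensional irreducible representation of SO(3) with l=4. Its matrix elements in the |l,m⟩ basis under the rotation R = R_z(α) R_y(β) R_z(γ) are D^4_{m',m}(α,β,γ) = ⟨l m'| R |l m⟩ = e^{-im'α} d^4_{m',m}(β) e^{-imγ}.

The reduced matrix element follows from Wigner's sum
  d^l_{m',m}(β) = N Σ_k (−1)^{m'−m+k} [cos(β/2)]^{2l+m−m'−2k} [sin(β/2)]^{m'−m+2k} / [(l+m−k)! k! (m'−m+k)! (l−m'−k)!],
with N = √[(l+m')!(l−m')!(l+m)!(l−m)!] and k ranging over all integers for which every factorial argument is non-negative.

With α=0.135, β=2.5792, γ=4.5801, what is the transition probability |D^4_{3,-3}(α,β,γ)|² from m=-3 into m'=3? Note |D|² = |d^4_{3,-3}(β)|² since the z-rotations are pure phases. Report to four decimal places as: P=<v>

Split into d^4_{3,-3}(β=2.5792) × two z-phases.
Half-angle: c=0.277505, s=0.960724. N=√(5040·1·1·5040)=5040.000000
k∈{0,1} keeps every argument non-negative
  k=0: (−1)^6·5040.0000/(720)·0.2775^2·0.9607^6 = +0.423870
  k=1: (−1)^7·5040.0000/(5040)·0.2775^0·0.9607^8 = -0.725754
d^4_{3,-3}(2.5792) = +0.423870 -0.725754 = -0.301885
|D^4_{3,-3}|² = |d^4_{3,-3}(β)|² = (-0.301885)² = 0.091134 (the z-rotation phases have unit modulus)

P=0.0911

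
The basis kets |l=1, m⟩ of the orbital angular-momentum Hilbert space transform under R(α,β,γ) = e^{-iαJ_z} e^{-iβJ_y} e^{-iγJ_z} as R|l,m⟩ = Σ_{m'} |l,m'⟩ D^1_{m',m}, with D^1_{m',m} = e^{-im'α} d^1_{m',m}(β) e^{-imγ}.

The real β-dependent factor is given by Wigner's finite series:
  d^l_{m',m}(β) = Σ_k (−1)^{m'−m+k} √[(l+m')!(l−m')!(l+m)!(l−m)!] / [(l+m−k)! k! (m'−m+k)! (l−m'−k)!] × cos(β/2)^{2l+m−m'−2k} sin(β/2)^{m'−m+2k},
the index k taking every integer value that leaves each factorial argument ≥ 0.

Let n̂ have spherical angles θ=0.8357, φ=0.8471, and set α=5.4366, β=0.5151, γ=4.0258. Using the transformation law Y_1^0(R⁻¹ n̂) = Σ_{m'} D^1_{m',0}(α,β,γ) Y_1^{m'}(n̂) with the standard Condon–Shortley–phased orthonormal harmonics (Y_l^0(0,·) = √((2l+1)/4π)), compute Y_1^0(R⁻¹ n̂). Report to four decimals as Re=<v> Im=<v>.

Need the full column D^1_{m',0} for m'=−1..1 at α=5.4366, β=0.5151, γ=4.0258.
cos(β/2)=0.967017, sin(β/2)=0.254712
d^1_{-1,0}: single k=1 term ⇒ +0.348336;  D = +0.230788-0.260912i
d^1_{0,0}: k∈[0..1] ⇒ +0.935122 -0.064878 = +0.870243;  D = +0.870243+0.000000i
d^1_{1,0}: single k=0 term ⇒ -0.348336;  D = -0.230788-0.260912i
Y_1^{m'}(θ=0.8357,φ=0.8471) and Σ D·Y over m':
  (+0.2308-0.2609i)·(+0.1697-0.1920i)  (+0.8702+0.0000i)·(+0.3277+0.0000i)  (-0.2308-0.2609i)·(-0.1697-0.1920i)
Y_1^0(R⁻¹ n̂) = +0.263281+0.000000i

Re=0.2633 Im=0.0000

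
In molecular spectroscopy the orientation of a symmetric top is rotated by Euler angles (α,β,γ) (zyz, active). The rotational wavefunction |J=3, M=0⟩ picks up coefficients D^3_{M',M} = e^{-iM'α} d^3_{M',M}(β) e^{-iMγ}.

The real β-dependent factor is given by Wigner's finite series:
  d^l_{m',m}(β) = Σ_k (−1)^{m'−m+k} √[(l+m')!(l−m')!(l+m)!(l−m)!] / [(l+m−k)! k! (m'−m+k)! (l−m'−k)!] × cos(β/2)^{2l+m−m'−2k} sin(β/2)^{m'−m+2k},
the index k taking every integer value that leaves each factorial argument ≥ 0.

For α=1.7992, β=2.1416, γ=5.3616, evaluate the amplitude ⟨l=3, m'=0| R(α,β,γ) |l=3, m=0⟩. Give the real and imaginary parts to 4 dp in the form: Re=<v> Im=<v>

Re=0.4161 Im=0.0000

Split into d^3_{0,0}(β=2.1416) × two z-phases.
With c≡cos(β/2)=0.479422 and s≡sin(β/2)=0.877584, N=[6·6·6·6]^{1/2}=36.000000
The bounds max(0,m−m')=0 and min(l+m,l−m')=3 give 4 terms
  k=0: (−1)^0·36.0000/(36)·0.4794^6·0.8776^0 = +0.012143
  k=1: (−1)^1·36.0000/(4)·0.4794^4·0.8776^2 = -0.366179
  k=2: (−1)^2·36.0000/(4)·0.4794^2·0.8776^4 = +1.226971
  k=3: (−1)^3·36.0000/(36)·0.4794^0·0.8776^6 = -0.456807
d^3_{0,0}(2.1416) = +0.012143 -0.366179 +1.226971 -0.456807 = +0.416128
Phases: e^{-i·(0)·1.7992}=+1.000000+0.000000i, e^{-i·(0)·5.3616}=+1.000000+0.000000i ⇒ D=+0.416128+0.000000i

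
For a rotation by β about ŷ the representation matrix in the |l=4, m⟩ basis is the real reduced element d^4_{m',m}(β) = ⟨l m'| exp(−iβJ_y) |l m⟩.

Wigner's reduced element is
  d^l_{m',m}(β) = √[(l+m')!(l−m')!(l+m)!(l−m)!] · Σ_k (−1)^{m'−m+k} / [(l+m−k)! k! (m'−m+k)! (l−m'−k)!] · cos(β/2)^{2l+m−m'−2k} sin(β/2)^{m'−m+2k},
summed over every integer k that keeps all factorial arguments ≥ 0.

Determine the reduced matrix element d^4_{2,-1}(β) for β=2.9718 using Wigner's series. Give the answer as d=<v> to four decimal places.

d=-0.3381

d^4_{2,-1}(β=2.9718) via Wigner's sum:
Half-angle: c=0.084794, s=0.996398. N=√(720·2·6·120)=1018.233765
The bounds max(0,m−m')=0 and min(l+m,l−m')=2 give 3 terms
  k=0: (−1)^3·1018.2338/(72)·0.0848^5·0.9964^3 = -0.000061
  k=1: (−1)^4·1018.2338/(48)·0.0848^3·0.9964^5 = +0.012702
  k=2: (−1)^5·1018.2338/(240)·0.0848^1·0.9964^7 = -0.350780
d^4_{2,-1}(2.9718) = -0.000061 +0.012702 -0.350780 = -0.338139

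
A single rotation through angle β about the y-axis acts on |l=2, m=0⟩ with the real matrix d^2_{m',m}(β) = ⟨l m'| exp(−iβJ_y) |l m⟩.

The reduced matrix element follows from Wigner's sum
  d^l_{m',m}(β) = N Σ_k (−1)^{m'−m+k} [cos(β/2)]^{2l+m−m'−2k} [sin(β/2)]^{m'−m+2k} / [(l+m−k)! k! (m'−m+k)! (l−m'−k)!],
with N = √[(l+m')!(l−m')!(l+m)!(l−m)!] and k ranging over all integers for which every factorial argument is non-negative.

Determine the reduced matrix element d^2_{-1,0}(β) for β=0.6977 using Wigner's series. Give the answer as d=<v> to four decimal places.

d=0.6030

d^2_{-1,0}(β=0.6977) via Wigner's sum:
With c≡cos(β/2)=0.939766 and s≡sin(β/2)=0.341817, N=[1·6·2·2]^{1/2}=4.898979
k: max(0,(0)−(-1))=1 … min(2+(0),2−(-1))=2
  k=1: (−1)^0·4.8990/(2)·0.9398^3·0.3418^1 = +0.694911
  k=2: (−1)^1·4.8990/(2)·0.9398^1·0.3418^3 = -0.091934
d^2_{-1,0}(0.6977) = +0.694911 -0.091934 = +0.602977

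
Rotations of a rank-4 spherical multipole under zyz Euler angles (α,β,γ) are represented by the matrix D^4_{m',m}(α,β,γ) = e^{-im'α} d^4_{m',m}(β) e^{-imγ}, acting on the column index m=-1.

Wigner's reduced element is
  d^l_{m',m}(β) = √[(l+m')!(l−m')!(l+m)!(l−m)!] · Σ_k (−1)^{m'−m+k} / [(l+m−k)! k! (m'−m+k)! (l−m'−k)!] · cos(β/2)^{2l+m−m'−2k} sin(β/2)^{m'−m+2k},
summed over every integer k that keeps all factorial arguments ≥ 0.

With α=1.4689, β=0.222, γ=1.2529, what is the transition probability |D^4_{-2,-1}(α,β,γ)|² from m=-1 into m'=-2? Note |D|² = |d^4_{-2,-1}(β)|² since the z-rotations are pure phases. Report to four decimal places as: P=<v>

P=0.1784

Split into d^4_{-2,-1}(β=0.222) × two z-phases.
Half-angle: c=0.993846, s=0.110772. N=√(2·720·6·120)=1018.233765
Admissible k: 1..3 (factorial args all ≥0)
  k=1: (−1)^0·1018.2338/(240)·0.9938^7·0.1108^1 = +0.450091
  k=2: (−1)^1·1018.2338/(48)·0.9938^5·0.1108^3 = -0.027957
  k=3: (−1)^2·1018.2338/(72)·0.9938^3·0.1108^5 = +0.000232
d^4_{-2,-1}(0.222) = +0.450091 -0.027957 +0.000232 = +0.422365
|D^4_{-2,-1}|² = |d^4_{-2,-1}(β)|² = (+0.422365)² = 0.178392 (the z-rotation phases have unit modulus)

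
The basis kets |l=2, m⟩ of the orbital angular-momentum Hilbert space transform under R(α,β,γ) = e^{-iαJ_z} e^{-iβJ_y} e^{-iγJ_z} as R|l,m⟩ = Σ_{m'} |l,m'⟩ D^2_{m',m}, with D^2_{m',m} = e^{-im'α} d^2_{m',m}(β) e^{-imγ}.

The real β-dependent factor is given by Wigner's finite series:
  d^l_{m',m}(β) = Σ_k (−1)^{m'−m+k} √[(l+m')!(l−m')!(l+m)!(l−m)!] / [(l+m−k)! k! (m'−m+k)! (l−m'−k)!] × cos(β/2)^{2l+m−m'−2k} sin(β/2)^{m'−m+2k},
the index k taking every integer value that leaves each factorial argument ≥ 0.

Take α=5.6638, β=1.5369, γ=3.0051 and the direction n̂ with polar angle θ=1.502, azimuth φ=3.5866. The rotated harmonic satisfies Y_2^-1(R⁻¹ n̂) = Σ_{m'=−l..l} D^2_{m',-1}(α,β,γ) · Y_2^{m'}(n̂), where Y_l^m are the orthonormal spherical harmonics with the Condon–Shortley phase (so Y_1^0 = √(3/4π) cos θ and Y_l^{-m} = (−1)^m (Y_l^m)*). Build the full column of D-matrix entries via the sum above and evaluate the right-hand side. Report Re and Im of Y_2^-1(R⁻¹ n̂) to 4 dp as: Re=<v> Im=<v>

Re=0.0128 Im=0.3257

Need the full column D^2_{m',-1} for m'=−2..2 at α=5.6638, β=1.5369, γ=3.0051.
cos(β/2)=0.718989, sin(β/2)=0.695022
d^2_{-2,-1}: single k=1 term ⇒ +0.516648;  D = -0.100379+0.506803i
d^2_{-1,-1}: k∈[0..1] ⇒ +0.267232 -0.749139 = -0.481907;  D = +0.350669-0.330553i
d^2_{0,-1}: k∈[0..1] ⇒ -0.632762 +0.591279 = -0.041483;  D = +0.041097-0.005645i
d^2_{1,-1}: k∈[0..1] ⇒ +0.749139 -0.233342 = +0.515796;  D = -0.456818-0.239506i
d^2_{2,-1}: single k=0 term ⇒ -0.482778;  D = +0.218005+0.430753i
Y_2^{m'}(θ=1.502,φ=3.5866) and Σ D·Y over m':
  (-0.1004+0.5068i)·(+0.2420-0.2987i)  (+0.3507-0.3306i)·(-0.0478+0.0228i)  (+0.0411-0.0056i)·(-0.3109+0.0000i)  (-0.4568-0.2395i)·(+0.0478+0.0228i)  (+0.2180+0.4308i)·(+0.2420+0.2987i)
Y_2^-1(R⁻¹ n̂) = +0.012790+0.325667i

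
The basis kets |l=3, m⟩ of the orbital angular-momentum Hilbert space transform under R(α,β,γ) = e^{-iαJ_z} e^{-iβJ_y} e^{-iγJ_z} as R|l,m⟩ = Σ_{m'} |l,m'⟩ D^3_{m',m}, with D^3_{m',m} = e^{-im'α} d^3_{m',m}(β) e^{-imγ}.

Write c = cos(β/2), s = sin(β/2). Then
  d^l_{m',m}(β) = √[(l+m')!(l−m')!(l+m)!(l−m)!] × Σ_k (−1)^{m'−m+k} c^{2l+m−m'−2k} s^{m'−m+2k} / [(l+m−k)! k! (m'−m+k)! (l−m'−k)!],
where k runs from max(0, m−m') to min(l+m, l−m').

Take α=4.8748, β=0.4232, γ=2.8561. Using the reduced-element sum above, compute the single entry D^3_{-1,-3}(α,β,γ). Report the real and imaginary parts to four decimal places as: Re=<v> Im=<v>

D^3_{-1,-3}(4.8748,0.4232,2.8561) = e^{-i·-1·4.8748}·d^3_{-1,-3}(0.4232)·e^{-i·-3·2.8561}. Compute d first:
With c≡cos(β/2)=0.977696 and s≡sin(β/2)=0.210024, N=[2·24·1·720]^{1/2}=185.903201
k: max(0,(-3)−(-1))=0 … min(3+(-3),3−(-1))=0
  k=0: (−1)^2·185.9032/(48)·0.9777^4·0.2100^2 = +0.156099
d^3_{-1,-3}(0.4232) = +0.156099
D = (+0.161698-0.986840i)·(+0.156099)·(-0.655103+0.755540i) = +0.099852+0.119986i

Re=0.0999 Im=0.1200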